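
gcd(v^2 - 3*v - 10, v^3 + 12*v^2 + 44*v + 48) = v + 2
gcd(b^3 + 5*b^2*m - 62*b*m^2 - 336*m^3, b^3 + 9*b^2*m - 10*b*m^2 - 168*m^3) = b^2 + 13*b*m + 42*m^2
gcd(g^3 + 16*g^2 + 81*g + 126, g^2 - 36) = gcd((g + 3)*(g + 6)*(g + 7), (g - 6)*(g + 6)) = g + 6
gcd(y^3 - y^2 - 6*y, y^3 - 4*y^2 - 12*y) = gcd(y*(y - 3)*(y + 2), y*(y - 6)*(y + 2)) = y^2 + 2*y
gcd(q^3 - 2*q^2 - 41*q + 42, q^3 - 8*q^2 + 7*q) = q^2 - 8*q + 7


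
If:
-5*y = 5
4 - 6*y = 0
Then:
No Solution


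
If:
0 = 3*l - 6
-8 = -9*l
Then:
No Solution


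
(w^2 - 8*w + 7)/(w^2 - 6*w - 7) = (w - 1)/(w + 1)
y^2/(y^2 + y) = y/(y + 1)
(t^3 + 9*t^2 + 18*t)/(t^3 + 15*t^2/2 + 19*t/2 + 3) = 2*t*(t + 3)/(2*t^2 + 3*t + 1)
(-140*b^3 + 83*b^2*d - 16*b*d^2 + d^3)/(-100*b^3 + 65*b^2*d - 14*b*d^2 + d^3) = (7*b - d)/(5*b - d)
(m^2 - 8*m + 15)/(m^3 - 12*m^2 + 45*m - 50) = (m - 3)/(m^2 - 7*m + 10)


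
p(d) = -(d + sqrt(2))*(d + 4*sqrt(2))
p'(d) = -2*d - 5*sqrt(2)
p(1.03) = -16.34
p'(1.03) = -9.13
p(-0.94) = -2.24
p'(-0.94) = -5.19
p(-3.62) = 4.49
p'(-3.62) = 0.17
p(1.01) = -16.16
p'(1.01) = -9.09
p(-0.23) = -6.43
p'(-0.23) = -6.61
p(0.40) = -10.99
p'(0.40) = -7.87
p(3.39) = -43.46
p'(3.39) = -13.85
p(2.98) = -37.95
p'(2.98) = -13.03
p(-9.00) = -25.36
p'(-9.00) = 10.93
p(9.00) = -152.64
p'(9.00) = -25.07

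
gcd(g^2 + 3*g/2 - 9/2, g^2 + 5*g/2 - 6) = g - 3/2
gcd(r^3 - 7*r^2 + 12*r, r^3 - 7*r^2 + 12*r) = r^3 - 7*r^2 + 12*r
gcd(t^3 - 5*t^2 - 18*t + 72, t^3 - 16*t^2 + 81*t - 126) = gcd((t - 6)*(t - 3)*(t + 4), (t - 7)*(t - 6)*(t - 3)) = t^2 - 9*t + 18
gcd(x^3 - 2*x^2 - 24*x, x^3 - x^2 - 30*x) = x^2 - 6*x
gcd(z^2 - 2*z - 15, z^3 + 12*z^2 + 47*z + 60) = z + 3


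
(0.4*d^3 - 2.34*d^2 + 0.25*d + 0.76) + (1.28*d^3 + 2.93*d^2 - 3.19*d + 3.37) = 1.68*d^3 + 0.59*d^2 - 2.94*d + 4.13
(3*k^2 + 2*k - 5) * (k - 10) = 3*k^3 - 28*k^2 - 25*k + 50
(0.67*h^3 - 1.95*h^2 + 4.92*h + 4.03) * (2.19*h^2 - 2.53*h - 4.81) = 1.4673*h^5 - 5.9656*h^4 + 12.4856*h^3 + 5.7576*h^2 - 33.8611*h - 19.3843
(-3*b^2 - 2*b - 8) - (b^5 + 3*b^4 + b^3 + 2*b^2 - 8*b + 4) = -b^5 - 3*b^4 - b^3 - 5*b^2 + 6*b - 12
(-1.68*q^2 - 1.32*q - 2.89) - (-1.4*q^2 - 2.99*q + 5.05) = -0.28*q^2 + 1.67*q - 7.94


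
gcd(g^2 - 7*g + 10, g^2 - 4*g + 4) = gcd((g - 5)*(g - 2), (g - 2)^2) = g - 2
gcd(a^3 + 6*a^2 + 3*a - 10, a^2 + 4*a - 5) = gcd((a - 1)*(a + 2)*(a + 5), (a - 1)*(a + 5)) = a^2 + 4*a - 5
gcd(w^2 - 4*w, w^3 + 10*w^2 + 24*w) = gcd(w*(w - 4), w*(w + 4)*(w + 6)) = w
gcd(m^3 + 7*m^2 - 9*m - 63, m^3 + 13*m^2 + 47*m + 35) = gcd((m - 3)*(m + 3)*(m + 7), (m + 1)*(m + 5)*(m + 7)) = m + 7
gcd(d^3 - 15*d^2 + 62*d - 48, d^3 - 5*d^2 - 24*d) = d - 8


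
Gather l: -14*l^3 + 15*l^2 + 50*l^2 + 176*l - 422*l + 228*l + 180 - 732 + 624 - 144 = -14*l^3 + 65*l^2 - 18*l - 72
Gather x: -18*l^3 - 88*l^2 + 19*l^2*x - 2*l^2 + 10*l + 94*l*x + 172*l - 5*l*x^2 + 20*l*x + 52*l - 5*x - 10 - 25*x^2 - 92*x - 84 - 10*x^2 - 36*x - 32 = -18*l^3 - 90*l^2 + 234*l + x^2*(-5*l - 35) + x*(19*l^2 + 114*l - 133) - 126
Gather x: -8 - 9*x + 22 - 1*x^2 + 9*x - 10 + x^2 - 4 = 0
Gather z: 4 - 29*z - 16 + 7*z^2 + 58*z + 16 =7*z^2 + 29*z + 4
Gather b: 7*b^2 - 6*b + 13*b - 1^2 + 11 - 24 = 7*b^2 + 7*b - 14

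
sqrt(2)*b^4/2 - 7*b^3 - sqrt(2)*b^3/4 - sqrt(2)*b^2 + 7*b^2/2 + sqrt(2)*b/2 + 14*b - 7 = (b - 1/2)*(b - 7*sqrt(2))*(b - sqrt(2))*(sqrt(2)*b/2 + 1)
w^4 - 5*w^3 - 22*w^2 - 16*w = w*(w - 8)*(w + 1)*(w + 2)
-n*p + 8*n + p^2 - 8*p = (-n + p)*(p - 8)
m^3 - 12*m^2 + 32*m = m*(m - 8)*(m - 4)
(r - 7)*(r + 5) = r^2 - 2*r - 35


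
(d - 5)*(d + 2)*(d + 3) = d^3 - 19*d - 30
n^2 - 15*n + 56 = (n - 8)*(n - 7)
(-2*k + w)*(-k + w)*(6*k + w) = 12*k^3 - 16*k^2*w + 3*k*w^2 + w^3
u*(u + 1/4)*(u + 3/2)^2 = u^4 + 13*u^3/4 + 3*u^2 + 9*u/16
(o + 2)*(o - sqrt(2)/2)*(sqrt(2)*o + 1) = sqrt(2)*o^3 + 2*sqrt(2)*o^2 - sqrt(2)*o/2 - sqrt(2)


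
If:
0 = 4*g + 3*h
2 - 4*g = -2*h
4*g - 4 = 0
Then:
No Solution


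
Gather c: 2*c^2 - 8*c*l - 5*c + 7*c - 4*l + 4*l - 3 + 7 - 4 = 2*c^2 + c*(2 - 8*l)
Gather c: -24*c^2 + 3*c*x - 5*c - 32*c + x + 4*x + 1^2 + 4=-24*c^2 + c*(3*x - 37) + 5*x + 5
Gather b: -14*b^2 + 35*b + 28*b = -14*b^2 + 63*b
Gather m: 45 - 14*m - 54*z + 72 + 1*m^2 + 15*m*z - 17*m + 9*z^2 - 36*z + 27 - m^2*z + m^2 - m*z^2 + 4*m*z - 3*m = m^2*(2 - z) + m*(-z^2 + 19*z - 34) + 9*z^2 - 90*z + 144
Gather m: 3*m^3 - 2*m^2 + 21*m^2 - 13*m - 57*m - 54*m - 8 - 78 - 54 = 3*m^3 + 19*m^2 - 124*m - 140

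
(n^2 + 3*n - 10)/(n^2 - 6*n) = (n^2 + 3*n - 10)/(n*(n - 6))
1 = 1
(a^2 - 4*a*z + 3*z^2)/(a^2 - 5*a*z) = (a^2 - 4*a*z + 3*z^2)/(a*(a - 5*z))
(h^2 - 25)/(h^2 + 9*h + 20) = (h - 5)/(h + 4)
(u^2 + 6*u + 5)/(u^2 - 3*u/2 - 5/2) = 2*(u + 5)/(2*u - 5)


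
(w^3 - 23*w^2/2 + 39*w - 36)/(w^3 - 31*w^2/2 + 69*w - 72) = (w - 4)/(w - 8)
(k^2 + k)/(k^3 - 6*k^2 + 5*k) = (k + 1)/(k^2 - 6*k + 5)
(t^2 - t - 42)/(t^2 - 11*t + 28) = (t + 6)/(t - 4)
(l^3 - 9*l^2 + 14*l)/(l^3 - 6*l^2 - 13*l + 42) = l/(l + 3)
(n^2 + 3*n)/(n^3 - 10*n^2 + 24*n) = (n + 3)/(n^2 - 10*n + 24)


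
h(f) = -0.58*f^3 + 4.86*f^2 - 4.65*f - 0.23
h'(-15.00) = -541.95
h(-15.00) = 3120.52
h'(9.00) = -58.11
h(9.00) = -71.24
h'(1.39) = 5.50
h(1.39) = 1.14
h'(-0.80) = -13.54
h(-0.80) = 6.90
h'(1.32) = 5.15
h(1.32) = 0.77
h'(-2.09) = -32.57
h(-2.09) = 36.01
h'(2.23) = 8.37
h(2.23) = 7.14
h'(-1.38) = -21.38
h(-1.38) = 16.97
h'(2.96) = 8.88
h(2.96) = 13.55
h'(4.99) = 0.53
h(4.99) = 25.52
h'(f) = -1.74*f^2 + 9.72*f - 4.65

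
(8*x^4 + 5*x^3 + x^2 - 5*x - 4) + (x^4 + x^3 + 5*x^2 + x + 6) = 9*x^4 + 6*x^3 + 6*x^2 - 4*x + 2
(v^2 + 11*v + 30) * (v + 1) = v^3 + 12*v^2 + 41*v + 30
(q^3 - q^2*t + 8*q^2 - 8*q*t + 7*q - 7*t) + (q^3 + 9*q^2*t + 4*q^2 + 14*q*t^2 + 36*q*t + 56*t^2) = 2*q^3 + 8*q^2*t + 12*q^2 + 14*q*t^2 + 28*q*t + 7*q + 56*t^2 - 7*t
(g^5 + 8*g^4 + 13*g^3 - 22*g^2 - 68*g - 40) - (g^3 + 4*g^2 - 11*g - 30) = g^5 + 8*g^4 + 12*g^3 - 26*g^2 - 57*g - 10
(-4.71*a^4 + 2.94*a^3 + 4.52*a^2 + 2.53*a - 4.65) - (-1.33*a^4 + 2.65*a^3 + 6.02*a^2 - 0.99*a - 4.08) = -3.38*a^4 + 0.29*a^3 - 1.5*a^2 + 3.52*a - 0.57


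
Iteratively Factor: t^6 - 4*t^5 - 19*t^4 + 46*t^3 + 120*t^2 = (t + 2)*(t^5 - 6*t^4 - 7*t^3 + 60*t^2) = (t - 4)*(t + 2)*(t^4 - 2*t^3 - 15*t^2) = (t - 5)*(t - 4)*(t + 2)*(t^3 + 3*t^2) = t*(t - 5)*(t - 4)*(t + 2)*(t^2 + 3*t) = t^2*(t - 5)*(t - 4)*(t + 2)*(t + 3)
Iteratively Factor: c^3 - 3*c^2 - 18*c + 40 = (c + 4)*(c^2 - 7*c + 10) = (c - 5)*(c + 4)*(c - 2)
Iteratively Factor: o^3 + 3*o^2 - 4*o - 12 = (o - 2)*(o^2 + 5*o + 6) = (o - 2)*(o + 3)*(o + 2)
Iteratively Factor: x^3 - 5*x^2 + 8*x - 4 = (x - 2)*(x^2 - 3*x + 2) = (x - 2)*(x - 1)*(x - 2)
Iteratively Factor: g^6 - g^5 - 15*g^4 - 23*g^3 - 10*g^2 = (g + 1)*(g^5 - 2*g^4 - 13*g^3 - 10*g^2) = (g + 1)^2*(g^4 - 3*g^3 - 10*g^2) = (g - 5)*(g + 1)^2*(g^3 + 2*g^2) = (g - 5)*(g + 1)^2*(g + 2)*(g^2) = g*(g - 5)*(g + 1)^2*(g + 2)*(g)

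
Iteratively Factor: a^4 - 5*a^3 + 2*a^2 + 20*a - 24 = (a + 2)*(a^3 - 7*a^2 + 16*a - 12) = (a - 2)*(a + 2)*(a^2 - 5*a + 6) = (a - 2)^2*(a + 2)*(a - 3)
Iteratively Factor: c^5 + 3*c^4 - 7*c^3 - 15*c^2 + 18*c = (c + 3)*(c^4 - 7*c^2 + 6*c) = c*(c + 3)*(c^3 - 7*c + 6) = c*(c - 2)*(c + 3)*(c^2 + 2*c - 3) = c*(c - 2)*(c + 3)^2*(c - 1)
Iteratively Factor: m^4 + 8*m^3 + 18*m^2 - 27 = (m + 3)*(m^3 + 5*m^2 + 3*m - 9) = (m + 3)^2*(m^2 + 2*m - 3) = (m + 3)^3*(m - 1)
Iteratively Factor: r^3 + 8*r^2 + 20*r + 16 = (r + 4)*(r^2 + 4*r + 4) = (r + 2)*(r + 4)*(r + 2)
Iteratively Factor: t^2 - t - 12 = (t + 3)*(t - 4)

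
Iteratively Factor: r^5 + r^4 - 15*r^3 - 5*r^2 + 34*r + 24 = (r + 1)*(r^4 - 15*r^2 + 10*r + 24) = (r + 1)*(r + 4)*(r^3 - 4*r^2 + r + 6) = (r - 3)*(r + 1)*(r + 4)*(r^2 - r - 2) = (r - 3)*(r - 2)*(r + 1)*(r + 4)*(r + 1)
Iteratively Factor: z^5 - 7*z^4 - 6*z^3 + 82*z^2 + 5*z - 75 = (z + 1)*(z^4 - 8*z^3 + 2*z^2 + 80*z - 75) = (z - 1)*(z + 1)*(z^3 - 7*z^2 - 5*z + 75) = (z - 5)*(z - 1)*(z + 1)*(z^2 - 2*z - 15) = (z - 5)*(z - 1)*(z + 1)*(z + 3)*(z - 5)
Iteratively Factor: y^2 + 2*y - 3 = (y + 3)*(y - 1)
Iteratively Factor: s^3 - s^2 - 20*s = (s)*(s^2 - s - 20) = s*(s - 5)*(s + 4)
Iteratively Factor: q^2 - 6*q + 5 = (q - 5)*(q - 1)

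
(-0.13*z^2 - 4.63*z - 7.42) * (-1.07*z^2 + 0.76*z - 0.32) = 0.1391*z^4 + 4.8553*z^3 + 4.4622*z^2 - 4.1576*z + 2.3744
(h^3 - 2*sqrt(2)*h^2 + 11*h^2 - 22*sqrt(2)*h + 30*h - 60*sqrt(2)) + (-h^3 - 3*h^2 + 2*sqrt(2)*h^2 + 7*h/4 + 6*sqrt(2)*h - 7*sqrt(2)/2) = 8*h^2 - 16*sqrt(2)*h + 127*h/4 - 127*sqrt(2)/2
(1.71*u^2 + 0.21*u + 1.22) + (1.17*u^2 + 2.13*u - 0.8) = 2.88*u^2 + 2.34*u + 0.42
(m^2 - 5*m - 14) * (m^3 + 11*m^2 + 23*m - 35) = m^5 + 6*m^4 - 46*m^3 - 304*m^2 - 147*m + 490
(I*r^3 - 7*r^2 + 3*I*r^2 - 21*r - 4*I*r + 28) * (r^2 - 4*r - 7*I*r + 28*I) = I*r^5 - I*r^4 + 33*I*r^3 - 33*I*r^2 - 784*I*r + 784*I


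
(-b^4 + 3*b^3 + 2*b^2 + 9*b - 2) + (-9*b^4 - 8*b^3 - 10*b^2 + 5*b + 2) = -10*b^4 - 5*b^3 - 8*b^2 + 14*b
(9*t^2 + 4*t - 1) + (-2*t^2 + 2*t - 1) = 7*t^2 + 6*t - 2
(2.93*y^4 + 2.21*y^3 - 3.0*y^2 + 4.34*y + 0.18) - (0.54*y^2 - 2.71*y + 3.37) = 2.93*y^4 + 2.21*y^3 - 3.54*y^2 + 7.05*y - 3.19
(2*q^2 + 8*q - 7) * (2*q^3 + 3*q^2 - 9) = 4*q^5 + 22*q^4 + 10*q^3 - 39*q^2 - 72*q + 63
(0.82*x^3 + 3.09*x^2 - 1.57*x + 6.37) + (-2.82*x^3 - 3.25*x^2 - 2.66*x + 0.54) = -2.0*x^3 - 0.16*x^2 - 4.23*x + 6.91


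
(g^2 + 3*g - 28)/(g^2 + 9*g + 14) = (g - 4)/(g + 2)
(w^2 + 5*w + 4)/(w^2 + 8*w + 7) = (w + 4)/(w + 7)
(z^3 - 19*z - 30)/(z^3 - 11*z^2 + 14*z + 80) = (z + 3)/(z - 8)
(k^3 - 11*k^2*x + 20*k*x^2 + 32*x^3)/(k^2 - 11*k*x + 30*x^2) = (k^3 - 11*k^2*x + 20*k*x^2 + 32*x^3)/(k^2 - 11*k*x + 30*x^2)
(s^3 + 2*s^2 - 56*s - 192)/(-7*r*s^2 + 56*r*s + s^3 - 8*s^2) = (-s^2 - 10*s - 24)/(s*(7*r - s))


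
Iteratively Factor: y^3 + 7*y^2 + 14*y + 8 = (y + 2)*(y^2 + 5*y + 4) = (y + 1)*(y + 2)*(y + 4)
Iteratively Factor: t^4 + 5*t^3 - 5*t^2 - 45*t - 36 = (t + 3)*(t^3 + 2*t^2 - 11*t - 12) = (t + 3)*(t + 4)*(t^2 - 2*t - 3) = (t + 1)*(t + 3)*(t + 4)*(t - 3)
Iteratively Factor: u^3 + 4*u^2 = (u + 4)*(u^2) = u*(u + 4)*(u)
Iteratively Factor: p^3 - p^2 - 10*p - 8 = (p + 2)*(p^2 - 3*p - 4) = (p - 4)*(p + 2)*(p + 1)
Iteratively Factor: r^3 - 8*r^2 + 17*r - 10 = (r - 5)*(r^2 - 3*r + 2) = (r - 5)*(r - 2)*(r - 1)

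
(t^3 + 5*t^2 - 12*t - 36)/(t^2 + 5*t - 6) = (t^2 - t - 6)/(t - 1)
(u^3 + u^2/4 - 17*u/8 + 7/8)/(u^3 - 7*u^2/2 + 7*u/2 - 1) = (u + 7/4)/(u - 2)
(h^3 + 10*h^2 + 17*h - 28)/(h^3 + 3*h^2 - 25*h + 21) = (h + 4)/(h - 3)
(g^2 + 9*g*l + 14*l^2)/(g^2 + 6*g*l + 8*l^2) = (g + 7*l)/(g + 4*l)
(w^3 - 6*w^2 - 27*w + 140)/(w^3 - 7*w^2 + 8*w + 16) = (w^2 - 2*w - 35)/(w^2 - 3*w - 4)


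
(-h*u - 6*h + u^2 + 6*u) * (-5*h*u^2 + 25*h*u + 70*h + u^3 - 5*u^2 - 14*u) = 5*h^2*u^3 + 5*h^2*u^2 - 220*h^2*u - 420*h^2 - 6*h*u^4 - 6*h*u^3 + 264*h*u^2 + 504*h*u + u^5 + u^4 - 44*u^3 - 84*u^2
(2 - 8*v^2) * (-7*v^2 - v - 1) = 56*v^4 + 8*v^3 - 6*v^2 - 2*v - 2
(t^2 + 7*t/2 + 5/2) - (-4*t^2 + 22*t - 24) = 5*t^2 - 37*t/2 + 53/2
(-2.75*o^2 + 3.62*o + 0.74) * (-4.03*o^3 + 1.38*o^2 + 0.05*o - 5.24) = 11.0825*o^5 - 18.3836*o^4 + 1.8759*o^3 + 15.6122*o^2 - 18.9318*o - 3.8776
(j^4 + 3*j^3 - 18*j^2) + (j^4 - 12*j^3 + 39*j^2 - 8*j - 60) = 2*j^4 - 9*j^3 + 21*j^2 - 8*j - 60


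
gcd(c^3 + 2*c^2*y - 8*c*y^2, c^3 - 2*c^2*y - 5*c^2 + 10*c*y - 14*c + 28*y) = -c + 2*y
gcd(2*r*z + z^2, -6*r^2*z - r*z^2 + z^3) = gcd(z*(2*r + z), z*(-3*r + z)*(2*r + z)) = 2*r*z + z^2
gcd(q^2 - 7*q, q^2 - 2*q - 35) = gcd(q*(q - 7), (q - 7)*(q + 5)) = q - 7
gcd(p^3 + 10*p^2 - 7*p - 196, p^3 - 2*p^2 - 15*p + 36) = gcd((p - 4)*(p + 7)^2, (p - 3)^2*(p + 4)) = 1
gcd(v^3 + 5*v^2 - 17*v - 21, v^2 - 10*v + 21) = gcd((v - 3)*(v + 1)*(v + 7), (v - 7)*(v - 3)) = v - 3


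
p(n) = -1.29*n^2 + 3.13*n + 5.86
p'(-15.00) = 41.83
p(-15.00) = -331.34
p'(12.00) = -27.83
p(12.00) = -142.34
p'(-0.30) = 3.90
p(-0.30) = 4.80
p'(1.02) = 0.50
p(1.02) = 7.71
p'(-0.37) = 4.08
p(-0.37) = 4.53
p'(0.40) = 2.10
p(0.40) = 6.91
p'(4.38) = -8.17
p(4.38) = -5.18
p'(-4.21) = 13.99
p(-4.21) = -30.18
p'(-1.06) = 5.86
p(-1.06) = 1.09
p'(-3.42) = 11.95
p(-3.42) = -19.93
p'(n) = 3.13 - 2.58*n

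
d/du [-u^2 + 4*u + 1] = 4 - 2*u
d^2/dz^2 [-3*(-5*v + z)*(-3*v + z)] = -6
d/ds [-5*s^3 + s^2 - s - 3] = -15*s^2 + 2*s - 1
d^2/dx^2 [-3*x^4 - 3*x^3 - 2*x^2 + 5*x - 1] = -36*x^2 - 18*x - 4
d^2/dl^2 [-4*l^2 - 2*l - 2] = -8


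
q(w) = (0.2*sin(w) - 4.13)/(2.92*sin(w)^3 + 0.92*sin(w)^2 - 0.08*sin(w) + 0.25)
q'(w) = (0.2*sin(w) - 4.13)*(-8.76*sin(w)^2*cos(w) - 1.84*sin(w)*cos(w) + 0.08*cos(w))/(2.92*sin(w)^3 + 0.92*sin(w)^2 - 0.08*sin(w) + 0.25)^2 + 0.2*cos(w)/(2.92*sin(w)^3 + 0.92*sin(w)^2 - 0.08*sin(w) + 0.25)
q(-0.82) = 12.54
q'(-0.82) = 81.33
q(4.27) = 3.99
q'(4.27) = -8.46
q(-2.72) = -17.79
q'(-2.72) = -44.26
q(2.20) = -1.70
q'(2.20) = -3.12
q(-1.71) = 2.70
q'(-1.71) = -1.54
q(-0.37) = -16.09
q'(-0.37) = 23.70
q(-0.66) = 151.30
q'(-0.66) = 8860.01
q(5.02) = 3.16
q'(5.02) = 4.25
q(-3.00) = -15.32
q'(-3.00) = 8.50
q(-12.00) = -4.36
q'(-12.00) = 13.85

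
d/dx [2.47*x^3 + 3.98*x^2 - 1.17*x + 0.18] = 7.41*x^2 + 7.96*x - 1.17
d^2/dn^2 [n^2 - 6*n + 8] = 2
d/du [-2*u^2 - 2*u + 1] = -4*u - 2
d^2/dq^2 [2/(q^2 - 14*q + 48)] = 4*(-q^2 + 14*q + 4*(q - 7)^2 - 48)/(q^2 - 14*q + 48)^3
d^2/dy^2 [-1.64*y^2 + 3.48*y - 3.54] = -3.28000000000000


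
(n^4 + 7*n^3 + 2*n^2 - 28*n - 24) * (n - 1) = n^5 + 6*n^4 - 5*n^3 - 30*n^2 + 4*n + 24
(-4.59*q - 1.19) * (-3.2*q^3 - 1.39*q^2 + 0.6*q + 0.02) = 14.688*q^4 + 10.1881*q^3 - 1.0999*q^2 - 0.8058*q - 0.0238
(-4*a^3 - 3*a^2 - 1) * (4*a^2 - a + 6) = -16*a^5 - 8*a^4 - 21*a^3 - 22*a^2 + a - 6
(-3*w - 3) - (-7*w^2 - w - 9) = 7*w^2 - 2*w + 6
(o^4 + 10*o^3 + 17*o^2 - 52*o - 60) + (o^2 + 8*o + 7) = o^4 + 10*o^3 + 18*o^2 - 44*o - 53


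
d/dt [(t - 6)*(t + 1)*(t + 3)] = 3*t^2 - 4*t - 21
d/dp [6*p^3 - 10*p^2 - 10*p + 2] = 18*p^2 - 20*p - 10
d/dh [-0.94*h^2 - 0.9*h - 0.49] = -1.88*h - 0.9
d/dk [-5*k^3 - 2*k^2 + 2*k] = -15*k^2 - 4*k + 2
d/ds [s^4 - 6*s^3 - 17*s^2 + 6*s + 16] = 4*s^3 - 18*s^2 - 34*s + 6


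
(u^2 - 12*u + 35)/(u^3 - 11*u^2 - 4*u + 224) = (u - 5)/(u^2 - 4*u - 32)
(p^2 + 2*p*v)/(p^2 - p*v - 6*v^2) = p/(p - 3*v)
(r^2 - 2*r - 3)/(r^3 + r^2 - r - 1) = (r - 3)/(r^2 - 1)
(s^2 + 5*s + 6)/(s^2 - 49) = (s^2 + 5*s + 6)/(s^2 - 49)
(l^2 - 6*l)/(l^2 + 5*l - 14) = l*(l - 6)/(l^2 + 5*l - 14)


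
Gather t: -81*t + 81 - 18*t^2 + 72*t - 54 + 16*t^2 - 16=-2*t^2 - 9*t + 11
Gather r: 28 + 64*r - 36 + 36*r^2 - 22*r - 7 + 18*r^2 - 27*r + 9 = 54*r^2 + 15*r - 6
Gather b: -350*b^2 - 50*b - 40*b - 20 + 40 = -350*b^2 - 90*b + 20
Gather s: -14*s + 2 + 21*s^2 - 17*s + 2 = 21*s^2 - 31*s + 4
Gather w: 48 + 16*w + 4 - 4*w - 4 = 12*w + 48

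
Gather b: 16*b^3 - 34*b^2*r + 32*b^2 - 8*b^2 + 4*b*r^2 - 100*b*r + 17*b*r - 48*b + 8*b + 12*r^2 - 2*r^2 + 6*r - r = 16*b^3 + b^2*(24 - 34*r) + b*(4*r^2 - 83*r - 40) + 10*r^2 + 5*r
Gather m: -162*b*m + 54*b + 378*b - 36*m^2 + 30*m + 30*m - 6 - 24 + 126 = 432*b - 36*m^2 + m*(60 - 162*b) + 96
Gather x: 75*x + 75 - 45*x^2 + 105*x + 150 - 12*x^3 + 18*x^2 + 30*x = -12*x^3 - 27*x^2 + 210*x + 225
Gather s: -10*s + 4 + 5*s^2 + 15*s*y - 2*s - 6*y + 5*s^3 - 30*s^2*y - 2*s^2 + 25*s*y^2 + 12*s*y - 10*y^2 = 5*s^3 + s^2*(3 - 30*y) + s*(25*y^2 + 27*y - 12) - 10*y^2 - 6*y + 4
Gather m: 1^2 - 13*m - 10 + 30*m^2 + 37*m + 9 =30*m^2 + 24*m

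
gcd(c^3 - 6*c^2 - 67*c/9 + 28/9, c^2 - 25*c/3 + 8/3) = c - 1/3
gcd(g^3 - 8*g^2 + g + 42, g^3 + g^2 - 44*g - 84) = g^2 - 5*g - 14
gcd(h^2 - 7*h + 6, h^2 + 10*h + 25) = 1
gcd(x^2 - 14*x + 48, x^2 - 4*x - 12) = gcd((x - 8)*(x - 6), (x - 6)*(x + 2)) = x - 6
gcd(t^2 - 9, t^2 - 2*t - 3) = t - 3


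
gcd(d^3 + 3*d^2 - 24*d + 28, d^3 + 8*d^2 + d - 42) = d^2 + 5*d - 14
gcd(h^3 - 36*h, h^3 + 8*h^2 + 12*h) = h^2 + 6*h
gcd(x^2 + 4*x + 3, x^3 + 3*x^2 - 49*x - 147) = x + 3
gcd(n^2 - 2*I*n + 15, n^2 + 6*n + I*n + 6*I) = 1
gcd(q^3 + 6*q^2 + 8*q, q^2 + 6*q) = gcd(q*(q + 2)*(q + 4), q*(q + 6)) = q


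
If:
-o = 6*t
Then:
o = -6*t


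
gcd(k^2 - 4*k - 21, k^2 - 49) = k - 7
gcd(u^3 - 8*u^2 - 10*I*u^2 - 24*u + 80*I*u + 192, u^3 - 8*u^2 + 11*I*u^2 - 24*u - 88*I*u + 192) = u - 8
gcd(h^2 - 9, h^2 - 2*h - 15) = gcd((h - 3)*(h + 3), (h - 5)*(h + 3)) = h + 3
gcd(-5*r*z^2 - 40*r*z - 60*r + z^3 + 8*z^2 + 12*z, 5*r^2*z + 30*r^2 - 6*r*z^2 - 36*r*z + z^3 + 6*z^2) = -5*r*z - 30*r + z^2 + 6*z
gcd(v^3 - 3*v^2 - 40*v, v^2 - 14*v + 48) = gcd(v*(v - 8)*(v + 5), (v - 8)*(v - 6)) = v - 8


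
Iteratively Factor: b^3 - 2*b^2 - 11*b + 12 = (b - 1)*(b^2 - b - 12) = (b - 4)*(b - 1)*(b + 3)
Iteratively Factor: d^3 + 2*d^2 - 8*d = (d - 2)*(d^2 + 4*d) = d*(d - 2)*(d + 4)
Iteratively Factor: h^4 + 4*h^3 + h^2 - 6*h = (h + 2)*(h^3 + 2*h^2 - 3*h) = (h - 1)*(h + 2)*(h^2 + 3*h) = h*(h - 1)*(h + 2)*(h + 3)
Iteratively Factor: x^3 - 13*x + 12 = (x - 3)*(x^2 + 3*x - 4) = (x - 3)*(x + 4)*(x - 1)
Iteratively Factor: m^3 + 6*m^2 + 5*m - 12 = (m + 3)*(m^2 + 3*m - 4) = (m - 1)*(m + 3)*(m + 4)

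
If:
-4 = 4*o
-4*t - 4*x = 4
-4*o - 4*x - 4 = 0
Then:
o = -1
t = -1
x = 0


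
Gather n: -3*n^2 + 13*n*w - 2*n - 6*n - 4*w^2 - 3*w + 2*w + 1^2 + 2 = -3*n^2 + n*(13*w - 8) - 4*w^2 - w + 3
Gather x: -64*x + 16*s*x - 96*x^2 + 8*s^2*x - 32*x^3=-32*x^3 - 96*x^2 + x*(8*s^2 + 16*s - 64)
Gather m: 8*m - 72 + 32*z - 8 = 8*m + 32*z - 80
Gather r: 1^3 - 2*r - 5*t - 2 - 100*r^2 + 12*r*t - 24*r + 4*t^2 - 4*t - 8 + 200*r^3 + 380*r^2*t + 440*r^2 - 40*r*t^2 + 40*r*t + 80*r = 200*r^3 + r^2*(380*t + 340) + r*(-40*t^2 + 52*t + 54) + 4*t^2 - 9*t - 9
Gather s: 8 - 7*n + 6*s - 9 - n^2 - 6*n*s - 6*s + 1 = -n^2 - 6*n*s - 7*n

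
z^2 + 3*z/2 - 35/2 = (z - 7/2)*(z + 5)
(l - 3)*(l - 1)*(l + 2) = l^3 - 2*l^2 - 5*l + 6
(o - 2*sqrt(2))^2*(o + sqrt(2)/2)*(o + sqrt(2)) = o^4 - 5*sqrt(2)*o^3/2 - 3*o^2 + 8*sqrt(2)*o + 8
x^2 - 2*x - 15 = (x - 5)*(x + 3)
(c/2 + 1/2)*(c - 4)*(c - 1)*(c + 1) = c^4/2 - 3*c^3/2 - 5*c^2/2 + 3*c/2 + 2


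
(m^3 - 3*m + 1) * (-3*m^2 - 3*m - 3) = -3*m^5 - 3*m^4 + 6*m^3 + 6*m^2 + 6*m - 3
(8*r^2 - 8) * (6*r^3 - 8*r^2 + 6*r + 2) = 48*r^5 - 64*r^4 + 80*r^2 - 48*r - 16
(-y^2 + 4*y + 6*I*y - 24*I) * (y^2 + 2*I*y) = -y^4 + 4*y^3 + 4*I*y^3 - 12*y^2 - 16*I*y^2 + 48*y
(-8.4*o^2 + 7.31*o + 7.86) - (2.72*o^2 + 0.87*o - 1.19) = -11.12*o^2 + 6.44*o + 9.05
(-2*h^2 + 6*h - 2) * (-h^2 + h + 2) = 2*h^4 - 8*h^3 + 4*h^2 + 10*h - 4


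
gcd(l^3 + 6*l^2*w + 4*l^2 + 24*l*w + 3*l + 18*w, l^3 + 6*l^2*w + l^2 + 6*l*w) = l^2 + 6*l*w + l + 6*w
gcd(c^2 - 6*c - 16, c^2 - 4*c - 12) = c + 2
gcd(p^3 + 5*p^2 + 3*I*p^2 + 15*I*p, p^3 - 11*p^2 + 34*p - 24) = 1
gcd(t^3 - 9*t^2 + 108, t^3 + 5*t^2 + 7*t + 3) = t + 3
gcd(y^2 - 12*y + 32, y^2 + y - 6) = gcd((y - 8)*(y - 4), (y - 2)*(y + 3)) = 1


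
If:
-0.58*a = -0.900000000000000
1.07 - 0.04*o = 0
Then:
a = 1.55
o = 26.75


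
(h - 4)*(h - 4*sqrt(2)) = h^2 - 4*sqrt(2)*h - 4*h + 16*sqrt(2)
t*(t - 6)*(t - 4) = t^3 - 10*t^2 + 24*t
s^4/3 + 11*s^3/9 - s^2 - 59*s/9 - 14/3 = (s/3 + 1)*(s - 7/3)*(s + 1)*(s + 2)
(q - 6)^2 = q^2 - 12*q + 36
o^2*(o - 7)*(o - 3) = o^4 - 10*o^3 + 21*o^2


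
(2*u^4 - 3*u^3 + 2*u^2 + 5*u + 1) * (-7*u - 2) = -14*u^5 + 17*u^4 - 8*u^3 - 39*u^2 - 17*u - 2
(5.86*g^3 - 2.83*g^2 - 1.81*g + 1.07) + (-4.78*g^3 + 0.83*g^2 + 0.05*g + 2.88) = 1.08*g^3 - 2.0*g^2 - 1.76*g + 3.95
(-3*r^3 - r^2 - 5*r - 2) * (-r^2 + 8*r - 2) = 3*r^5 - 23*r^4 + 3*r^3 - 36*r^2 - 6*r + 4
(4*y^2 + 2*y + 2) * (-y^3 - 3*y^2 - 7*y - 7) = -4*y^5 - 14*y^4 - 36*y^3 - 48*y^2 - 28*y - 14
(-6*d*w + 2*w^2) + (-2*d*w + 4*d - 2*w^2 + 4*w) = -8*d*w + 4*d + 4*w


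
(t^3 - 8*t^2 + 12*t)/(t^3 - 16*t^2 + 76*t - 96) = t/(t - 8)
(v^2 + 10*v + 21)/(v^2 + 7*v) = (v + 3)/v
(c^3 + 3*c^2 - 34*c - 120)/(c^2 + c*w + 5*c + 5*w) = (c^2 - 2*c - 24)/(c + w)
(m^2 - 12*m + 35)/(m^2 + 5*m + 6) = (m^2 - 12*m + 35)/(m^2 + 5*m + 6)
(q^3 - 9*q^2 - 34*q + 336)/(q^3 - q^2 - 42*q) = (q - 8)/q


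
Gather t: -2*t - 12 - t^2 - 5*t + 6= -t^2 - 7*t - 6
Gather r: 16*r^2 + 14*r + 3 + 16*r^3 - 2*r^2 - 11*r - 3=16*r^3 + 14*r^2 + 3*r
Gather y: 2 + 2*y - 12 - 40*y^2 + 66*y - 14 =-40*y^2 + 68*y - 24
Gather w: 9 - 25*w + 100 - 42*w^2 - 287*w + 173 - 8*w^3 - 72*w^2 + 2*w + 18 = -8*w^3 - 114*w^2 - 310*w + 300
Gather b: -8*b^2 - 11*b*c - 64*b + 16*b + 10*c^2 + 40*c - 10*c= -8*b^2 + b*(-11*c - 48) + 10*c^2 + 30*c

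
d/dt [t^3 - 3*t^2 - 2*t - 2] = 3*t^2 - 6*t - 2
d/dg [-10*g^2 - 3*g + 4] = -20*g - 3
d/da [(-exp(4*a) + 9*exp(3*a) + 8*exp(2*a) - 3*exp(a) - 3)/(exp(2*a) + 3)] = (-2*exp(5*a) + 9*exp(4*a) - 12*exp(3*a) + 84*exp(2*a) + 54*exp(a) - 9)*exp(a)/(exp(4*a) + 6*exp(2*a) + 9)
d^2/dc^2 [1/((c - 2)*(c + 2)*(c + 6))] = 4*(3*c^4 + 24*c^3 + 48*c^2 + 80)/(c^9 + 18*c^8 + 96*c^7 - 1248*c^5 - 1728*c^4 + 5120*c^3 + 9216*c^2 - 6912*c - 13824)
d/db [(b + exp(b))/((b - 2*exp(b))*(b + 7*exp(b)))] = (-(b - 2*exp(b))*(b + exp(b))*(7*exp(b) + 1) + (b - 2*exp(b))*(b + 7*exp(b))*(exp(b) + 1) + (b + exp(b))*(b + 7*exp(b))*(2*exp(b) - 1))/((b - 2*exp(b))^2*(b + 7*exp(b))^2)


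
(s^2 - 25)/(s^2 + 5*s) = (s - 5)/s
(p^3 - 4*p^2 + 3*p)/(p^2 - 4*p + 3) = p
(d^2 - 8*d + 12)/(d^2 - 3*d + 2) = (d - 6)/(d - 1)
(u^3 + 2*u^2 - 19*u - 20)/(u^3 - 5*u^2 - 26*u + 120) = (u + 1)/(u - 6)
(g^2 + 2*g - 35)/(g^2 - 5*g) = (g + 7)/g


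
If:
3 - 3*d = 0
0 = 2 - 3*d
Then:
No Solution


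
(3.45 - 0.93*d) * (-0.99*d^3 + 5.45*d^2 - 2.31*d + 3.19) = 0.9207*d^4 - 8.484*d^3 + 20.9508*d^2 - 10.9362*d + 11.0055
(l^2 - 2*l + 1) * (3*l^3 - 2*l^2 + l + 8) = 3*l^5 - 8*l^4 + 8*l^3 + 4*l^2 - 15*l + 8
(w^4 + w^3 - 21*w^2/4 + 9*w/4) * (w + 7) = w^5 + 8*w^4 + 7*w^3/4 - 69*w^2/2 + 63*w/4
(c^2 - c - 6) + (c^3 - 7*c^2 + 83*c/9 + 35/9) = c^3 - 6*c^2 + 74*c/9 - 19/9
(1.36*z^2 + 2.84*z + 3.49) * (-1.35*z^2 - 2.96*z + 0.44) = -1.836*z^4 - 7.8596*z^3 - 12.5195*z^2 - 9.0808*z + 1.5356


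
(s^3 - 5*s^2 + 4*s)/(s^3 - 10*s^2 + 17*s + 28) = s*(s - 1)/(s^2 - 6*s - 7)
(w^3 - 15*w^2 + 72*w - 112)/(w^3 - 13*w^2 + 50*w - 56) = (w - 4)/(w - 2)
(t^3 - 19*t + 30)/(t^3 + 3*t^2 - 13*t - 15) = (t - 2)/(t + 1)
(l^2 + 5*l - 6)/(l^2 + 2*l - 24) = (l - 1)/(l - 4)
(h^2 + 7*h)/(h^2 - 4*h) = (h + 7)/(h - 4)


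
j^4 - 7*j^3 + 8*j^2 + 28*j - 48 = (j - 4)*(j - 3)*(j - 2)*(j + 2)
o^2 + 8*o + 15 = (o + 3)*(o + 5)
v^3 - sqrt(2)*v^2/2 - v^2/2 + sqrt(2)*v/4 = v*(v - 1/2)*(v - sqrt(2)/2)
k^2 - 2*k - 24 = (k - 6)*(k + 4)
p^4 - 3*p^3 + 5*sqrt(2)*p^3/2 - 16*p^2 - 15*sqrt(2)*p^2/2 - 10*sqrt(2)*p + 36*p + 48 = (p - 4)*(p + 1)*(p - 3*sqrt(2)/2)*(p + 4*sqrt(2))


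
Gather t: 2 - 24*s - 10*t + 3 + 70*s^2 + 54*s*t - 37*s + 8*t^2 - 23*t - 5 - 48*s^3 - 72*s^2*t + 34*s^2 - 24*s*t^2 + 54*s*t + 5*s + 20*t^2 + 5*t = -48*s^3 + 104*s^2 - 56*s + t^2*(28 - 24*s) + t*(-72*s^2 + 108*s - 28)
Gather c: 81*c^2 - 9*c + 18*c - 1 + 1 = 81*c^2 + 9*c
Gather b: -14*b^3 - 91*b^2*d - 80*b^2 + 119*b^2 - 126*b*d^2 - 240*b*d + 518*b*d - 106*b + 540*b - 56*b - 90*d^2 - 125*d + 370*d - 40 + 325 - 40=-14*b^3 + b^2*(39 - 91*d) + b*(-126*d^2 + 278*d + 378) - 90*d^2 + 245*d + 245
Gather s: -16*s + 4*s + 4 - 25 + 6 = -12*s - 15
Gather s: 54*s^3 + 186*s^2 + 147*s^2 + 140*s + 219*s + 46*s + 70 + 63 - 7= 54*s^3 + 333*s^2 + 405*s + 126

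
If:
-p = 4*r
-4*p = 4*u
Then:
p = -u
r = u/4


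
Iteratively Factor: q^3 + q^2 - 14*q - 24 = (q - 4)*(q^2 + 5*q + 6) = (q - 4)*(q + 2)*(q + 3)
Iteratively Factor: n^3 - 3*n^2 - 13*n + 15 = (n + 3)*(n^2 - 6*n + 5) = (n - 1)*(n + 3)*(n - 5)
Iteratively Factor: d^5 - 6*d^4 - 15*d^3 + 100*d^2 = (d)*(d^4 - 6*d^3 - 15*d^2 + 100*d) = d*(d - 5)*(d^3 - d^2 - 20*d) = d^2*(d - 5)*(d^2 - d - 20) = d^2*(d - 5)*(d + 4)*(d - 5)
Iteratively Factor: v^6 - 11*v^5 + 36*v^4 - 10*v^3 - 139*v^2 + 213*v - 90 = (v - 1)*(v^5 - 10*v^4 + 26*v^3 + 16*v^2 - 123*v + 90) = (v - 1)*(v + 2)*(v^4 - 12*v^3 + 50*v^2 - 84*v + 45) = (v - 3)*(v - 1)*(v + 2)*(v^3 - 9*v^2 + 23*v - 15) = (v - 3)^2*(v - 1)*(v + 2)*(v^2 - 6*v + 5) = (v - 3)^2*(v - 1)^2*(v + 2)*(v - 5)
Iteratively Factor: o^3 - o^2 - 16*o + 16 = (o + 4)*(o^2 - 5*o + 4) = (o - 1)*(o + 4)*(o - 4)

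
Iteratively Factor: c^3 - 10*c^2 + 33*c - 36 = (c - 3)*(c^2 - 7*c + 12) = (c - 3)^2*(c - 4)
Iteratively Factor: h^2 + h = (h)*(h + 1)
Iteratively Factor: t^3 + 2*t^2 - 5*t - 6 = (t + 1)*(t^2 + t - 6) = (t - 2)*(t + 1)*(t + 3)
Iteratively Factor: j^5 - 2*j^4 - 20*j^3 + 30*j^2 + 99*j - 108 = (j - 1)*(j^4 - j^3 - 21*j^2 + 9*j + 108) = (j - 4)*(j - 1)*(j^3 + 3*j^2 - 9*j - 27) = (j - 4)*(j - 1)*(j + 3)*(j^2 - 9) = (j - 4)*(j - 3)*(j - 1)*(j + 3)*(j + 3)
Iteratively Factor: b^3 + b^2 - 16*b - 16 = (b - 4)*(b^2 + 5*b + 4) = (b - 4)*(b + 1)*(b + 4)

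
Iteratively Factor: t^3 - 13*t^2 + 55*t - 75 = (t - 5)*(t^2 - 8*t + 15) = (t - 5)*(t - 3)*(t - 5)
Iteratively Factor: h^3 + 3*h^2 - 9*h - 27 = (h + 3)*(h^2 - 9) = (h + 3)^2*(h - 3)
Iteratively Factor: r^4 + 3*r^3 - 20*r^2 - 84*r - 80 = (r + 2)*(r^3 + r^2 - 22*r - 40) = (r + 2)*(r + 4)*(r^2 - 3*r - 10) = (r - 5)*(r + 2)*(r + 4)*(r + 2)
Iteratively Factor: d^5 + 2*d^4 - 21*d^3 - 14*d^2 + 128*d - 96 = (d + 4)*(d^4 - 2*d^3 - 13*d^2 + 38*d - 24) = (d - 1)*(d + 4)*(d^3 - d^2 - 14*d + 24) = (d - 1)*(d + 4)^2*(d^2 - 5*d + 6) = (d - 3)*(d - 1)*(d + 4)^2*(d - 2)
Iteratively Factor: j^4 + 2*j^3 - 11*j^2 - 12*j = (j + 4)*(j^3 - 2*j^2 - 3*j) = j*(j + 4)*(j^2 - 2*j - 3) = j*(j - 3)*(j + 4)*(j + 1)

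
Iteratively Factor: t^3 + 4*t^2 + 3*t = (t)*(t^2 + 4*t + 3) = t*(t + 3)*(t + 1)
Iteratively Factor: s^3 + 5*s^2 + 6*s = (s)*(s^2 + 5*s + 6) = s*(s + 2)*(s + 3)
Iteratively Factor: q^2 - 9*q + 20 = (q - 4)*(q - 5)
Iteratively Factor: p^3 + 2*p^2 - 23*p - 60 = (p + 3)*(p^2 - p - 20) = (p - 5)*(p + 3)*(p + 4)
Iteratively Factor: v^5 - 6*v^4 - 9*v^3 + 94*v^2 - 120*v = (v + 4)*(v^4 - 10*v^3 + 31*v^2 - 30*v) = (v - 5)*(v + 4)*(v^3 - 5*v^2 + 6*v) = (v - 5)*(v - 2)*(v + 4)*(v^2 - 3*v) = v*(v - 5)*(v - 2)*(v + 4)*(v - 3)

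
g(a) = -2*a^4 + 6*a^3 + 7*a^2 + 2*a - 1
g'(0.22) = 5.87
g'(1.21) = 31.12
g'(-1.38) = 37.98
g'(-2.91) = 310.82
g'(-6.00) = 2294.00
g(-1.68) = -28.98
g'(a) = -8*a^3 + 18*a^2 + 14*a + 2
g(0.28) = 0.23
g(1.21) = 18.01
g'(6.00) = -994.00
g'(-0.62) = 2.15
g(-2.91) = -238.81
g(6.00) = -1033.00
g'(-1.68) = 67.22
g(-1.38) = -13.45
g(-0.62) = -1.27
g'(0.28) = 7.16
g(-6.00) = -3649.00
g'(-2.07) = 121.11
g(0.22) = -0.16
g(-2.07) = -65.08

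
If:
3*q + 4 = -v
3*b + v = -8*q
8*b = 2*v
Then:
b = -32/11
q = 28/11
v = -128/11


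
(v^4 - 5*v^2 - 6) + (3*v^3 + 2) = v^4 + 3*v^3 - 5*v^2 - 4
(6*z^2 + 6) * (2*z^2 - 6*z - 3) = 12*z^4 - 36*z^3 - 6*z^2 - 36*z - 18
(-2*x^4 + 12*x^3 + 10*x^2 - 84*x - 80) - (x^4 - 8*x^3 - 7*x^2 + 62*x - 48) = -3*x^4 + 20*x^3 + 17*x^2 - 146*x - 32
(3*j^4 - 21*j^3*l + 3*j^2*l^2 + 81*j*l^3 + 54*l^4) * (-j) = -3*j^5 + 21*j^4*l - 3*j^3*l^2 - 81*j^2*l^3 - 54*j*l^4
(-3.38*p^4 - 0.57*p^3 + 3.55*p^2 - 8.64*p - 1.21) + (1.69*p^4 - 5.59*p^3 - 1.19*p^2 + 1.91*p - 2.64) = -1.69*p^4 - 6.16*p^3 + 2.36*p^2 - 6.73*p - 3.85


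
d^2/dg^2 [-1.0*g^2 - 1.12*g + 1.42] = -2.00000000000000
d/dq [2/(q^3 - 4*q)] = 2*(4 - 3*q^2)/(q^2*(q^2 - 4)^2)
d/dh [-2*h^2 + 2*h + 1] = 2 - 4*h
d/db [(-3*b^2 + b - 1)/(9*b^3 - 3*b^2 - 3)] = (b*(9*b - 2)*(3*b^2 - b + 1) + (6*b - 1)*(-3*b^3 + b^2 + 1))/(3*(-3*b^3 + b^2 + 1)^2)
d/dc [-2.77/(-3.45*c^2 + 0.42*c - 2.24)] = (1.1634 - 19.113*c)/(3.45*c^2 - 0.42*c + 2.24)^2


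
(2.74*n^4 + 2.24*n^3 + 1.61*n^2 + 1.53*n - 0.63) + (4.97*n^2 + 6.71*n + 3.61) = 2.74*n^4 + 2.24*n^3 + 6.58*n^2 + 8.24*n + 2.98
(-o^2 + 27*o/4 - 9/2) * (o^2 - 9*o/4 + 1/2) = -o^4 + 9*o^3 - 323*o^2/16 + 27*o/2 - 9/4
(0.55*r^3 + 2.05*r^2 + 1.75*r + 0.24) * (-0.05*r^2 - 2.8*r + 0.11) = -0.0275*r^5 - 1.6425*r^4 - 5.767*r^3 - 4.6865*r^2 - 0.4795*r + 0.0264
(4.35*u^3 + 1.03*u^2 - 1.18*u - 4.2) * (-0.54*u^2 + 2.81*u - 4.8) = -2.349*u^5 + 11.6673*u^4 - 17.3485*u^3 - 5.9918*u^2 - 6.138*u + 20.16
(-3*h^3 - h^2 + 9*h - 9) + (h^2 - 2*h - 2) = -3*h^3 + 7*h - 11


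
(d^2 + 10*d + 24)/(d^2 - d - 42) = (d + 4)/(d - 7)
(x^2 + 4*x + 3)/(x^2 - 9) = (x + 1)/(x - 3)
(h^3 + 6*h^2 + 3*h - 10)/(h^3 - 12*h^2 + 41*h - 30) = (h^2 + 7*h + 10)/(h^2 - 11*h + 30)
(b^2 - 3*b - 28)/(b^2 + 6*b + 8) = (b - 7)/(b + 2)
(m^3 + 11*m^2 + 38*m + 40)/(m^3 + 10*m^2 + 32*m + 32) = (m + 5)/(m + 4)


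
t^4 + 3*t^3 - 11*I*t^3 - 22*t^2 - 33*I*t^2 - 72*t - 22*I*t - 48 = (t + 1)*(t + 2)*(t - 8*I)*(t - 3*I)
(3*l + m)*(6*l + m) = 18*l^2 + 9*l*m + m^2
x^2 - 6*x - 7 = (x - 7)*(x + 1)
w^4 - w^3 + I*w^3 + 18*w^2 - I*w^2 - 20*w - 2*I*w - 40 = (w - 2)*(w + 1)*(w - 4*I)*(w + 5*I)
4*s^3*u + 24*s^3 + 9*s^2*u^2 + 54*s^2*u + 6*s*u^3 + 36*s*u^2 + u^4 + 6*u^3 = (s + u)^2*(4*s + u)*(u + 6)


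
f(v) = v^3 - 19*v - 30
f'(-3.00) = 8.00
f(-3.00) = 0.00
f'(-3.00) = 8.00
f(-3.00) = 0.00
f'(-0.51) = -18.22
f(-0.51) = -20.44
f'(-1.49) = -12.34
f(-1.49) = -5.00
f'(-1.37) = -13.37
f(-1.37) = -6.54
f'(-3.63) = 20.53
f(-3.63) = -8.86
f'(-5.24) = 63.37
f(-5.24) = -74.32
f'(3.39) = 15.48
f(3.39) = -55.45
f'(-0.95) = -16.29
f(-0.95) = -12.81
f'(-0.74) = -17.36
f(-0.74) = -16.35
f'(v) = 3*v^2 - 19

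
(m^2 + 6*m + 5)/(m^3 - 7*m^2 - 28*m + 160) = (m + 1)/(m^2 - 12*m + 32)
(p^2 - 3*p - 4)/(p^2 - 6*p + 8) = (p + 1)/(p - 2)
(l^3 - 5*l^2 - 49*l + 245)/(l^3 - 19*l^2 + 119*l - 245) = (l + 7)/(l - 7)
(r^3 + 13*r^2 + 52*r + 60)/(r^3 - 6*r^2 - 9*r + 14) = (r^2 + 11*r + 30)/(r^2 - 8*r + 7)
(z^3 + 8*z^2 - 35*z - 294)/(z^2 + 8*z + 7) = (z^2 + z - 42)/(z + 1)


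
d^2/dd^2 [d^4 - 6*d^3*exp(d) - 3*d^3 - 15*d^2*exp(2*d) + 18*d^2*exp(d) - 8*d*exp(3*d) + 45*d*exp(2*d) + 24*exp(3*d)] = -6*d^3*exp(d) - 60*d^2*exp(2*d) - 18*d^2*exp(d) + 12*d^2 - 72*d*exp(3*d) + 60*d*exp(2*d) + 36*d*exp(d) - 18*d + 168*exp(3*d) + 150*exp(2*d) + 36*exp(d)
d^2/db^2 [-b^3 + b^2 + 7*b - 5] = 2 - 6*b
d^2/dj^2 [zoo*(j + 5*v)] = 0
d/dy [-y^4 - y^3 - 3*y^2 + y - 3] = -4*y^3 - 3*y^2 - 6*y + 1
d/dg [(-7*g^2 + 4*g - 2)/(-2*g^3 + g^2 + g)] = (-14*g^4 + 16*g^3 - 23*g^2 + 4*g + 2)/(g^2*(4*g^4 - 4*g^3 - 3*g^2 + 2*g + 1))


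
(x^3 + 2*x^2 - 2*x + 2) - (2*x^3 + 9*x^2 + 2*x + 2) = -x^3 - 7*x^2 - 4*x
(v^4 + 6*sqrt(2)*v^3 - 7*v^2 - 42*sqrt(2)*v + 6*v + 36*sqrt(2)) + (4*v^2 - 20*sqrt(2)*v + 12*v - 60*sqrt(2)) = v^4 + 6*sqrt(2)*v^3 - 3*v^2 - 62*sqrt(2)*v + 18*v - 24*sqrt(2)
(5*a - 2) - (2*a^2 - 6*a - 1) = -2*a^2 + 11*a - 1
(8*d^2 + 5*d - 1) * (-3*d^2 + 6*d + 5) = -24*d^4 + 33*d^3 + 73*d^2 + 19*d - 5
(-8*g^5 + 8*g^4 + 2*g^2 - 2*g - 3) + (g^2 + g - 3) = -8*g^5 + 8*g^4 + 3*g^2 - g - 6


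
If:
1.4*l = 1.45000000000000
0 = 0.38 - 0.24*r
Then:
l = 1.04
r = 1.58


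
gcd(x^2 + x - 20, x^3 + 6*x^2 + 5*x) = x + 5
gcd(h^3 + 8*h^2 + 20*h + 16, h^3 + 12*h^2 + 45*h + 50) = h + 2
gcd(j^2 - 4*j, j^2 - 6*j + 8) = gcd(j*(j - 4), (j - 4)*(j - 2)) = j - 4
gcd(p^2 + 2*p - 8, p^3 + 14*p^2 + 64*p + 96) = p + 4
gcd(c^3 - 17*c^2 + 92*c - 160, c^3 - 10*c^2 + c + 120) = c^2 - 13*c + 40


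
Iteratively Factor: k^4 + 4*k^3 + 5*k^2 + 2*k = (k + 2)*(k^3 + 2*k^2 + k) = k*(k + 2)*(k^2 + 2*k + 1) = k*(k + 1)*(k + 2)*(k + 1)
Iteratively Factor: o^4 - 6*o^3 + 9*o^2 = (o)*(o^3 - 6*o^2 + 9*o) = o*(o - 3)*(o^2 - 3*o) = o^2*(o - 3)*(o - 3)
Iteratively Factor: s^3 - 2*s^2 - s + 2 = (s - 1)*(s^2 - s - 2) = (s - 1)*(s + 1)*(s - 2)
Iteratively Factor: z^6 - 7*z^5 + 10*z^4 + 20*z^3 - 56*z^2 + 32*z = (z - 4)*(z^5 - 3*z^4 - 2*z^3 + 12*z^2 - 8*z) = (z - 4)*(z - 1)*(z^4 - 2*z^3 - 4*z^2 + 8*z) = (z - 4)*(z - 2)*(z - 1)*(z^3 - 4*z) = z*(z - 4)*(z - 2)*(z - 1)*(z^2 - 4) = z*(z - 4)*(z - 2)^2*(z - 1)*(z + 2)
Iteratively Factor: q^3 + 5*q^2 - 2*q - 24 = (q + 3)*(q^2 + 2*q - 8) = (q - 2)*(q + 3)*(q + 4)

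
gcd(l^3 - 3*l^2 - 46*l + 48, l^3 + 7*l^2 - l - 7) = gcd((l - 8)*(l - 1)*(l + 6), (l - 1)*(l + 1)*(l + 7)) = l - 1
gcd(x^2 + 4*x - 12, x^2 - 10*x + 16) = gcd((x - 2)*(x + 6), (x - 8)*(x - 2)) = x - 2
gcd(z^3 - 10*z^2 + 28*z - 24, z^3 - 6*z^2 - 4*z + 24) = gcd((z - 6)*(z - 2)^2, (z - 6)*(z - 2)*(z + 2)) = z^2 - 8*z + 12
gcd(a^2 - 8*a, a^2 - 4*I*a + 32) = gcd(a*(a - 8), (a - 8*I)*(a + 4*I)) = 1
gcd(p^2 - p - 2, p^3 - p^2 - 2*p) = p^2 - p - 2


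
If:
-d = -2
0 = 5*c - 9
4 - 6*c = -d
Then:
No Solution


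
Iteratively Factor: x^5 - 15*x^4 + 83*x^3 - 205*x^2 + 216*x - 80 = (x - 4)*(x^4 - 11*x^3 + 39*x^2 - 49*x + 20) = (x - 4)*(x - 1)*(x^3 - 10*x^2 + 29*x - 20) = (x - 5)*(x - 4)*(x - 1)*(x^2 - 5*x + 4) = (x - 5)*(x - 4)^2*(x - 1)*(x - 1)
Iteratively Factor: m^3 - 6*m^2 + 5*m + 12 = (m - 3)*(m^2 - 3*m - 4) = (m - 3)*(m + 1)*(m - 4)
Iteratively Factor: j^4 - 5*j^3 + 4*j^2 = (j)*(j^3 - 5*j^2 + 4*j) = j*(j - 1)*(j^2 - 4*j) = j^2*(j - 1)*(j - 4)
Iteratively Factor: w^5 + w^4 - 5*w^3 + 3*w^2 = (w - 1)*(w^4 + 2*w^3 - 3*w^2) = w*(w - 1)*(w^3 + 2*w^2 - 3*w) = w*(w - 1)^2*(w^2 + 3*w) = w*(w - 1)^2*(w + 3)*(w)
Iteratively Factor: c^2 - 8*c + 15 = (c - 3)*(c - 5)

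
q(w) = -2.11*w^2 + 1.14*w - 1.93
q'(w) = 1.14 - 4.22*w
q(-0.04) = -1.98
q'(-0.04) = 1.31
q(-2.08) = -13.43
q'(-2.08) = 9.92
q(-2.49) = -17.85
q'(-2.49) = 11.65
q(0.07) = -1.86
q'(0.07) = 0.84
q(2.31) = -10.56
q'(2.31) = -8.61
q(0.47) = -1.86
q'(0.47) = -0.84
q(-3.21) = -27.33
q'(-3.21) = 14.69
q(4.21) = -34.53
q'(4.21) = -16.63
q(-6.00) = -84.73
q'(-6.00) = 26.46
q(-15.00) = -493.78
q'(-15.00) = 64.44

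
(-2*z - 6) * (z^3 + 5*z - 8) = -2*z^4 - 6*z^3 - 10*z^2 - 14*z + 48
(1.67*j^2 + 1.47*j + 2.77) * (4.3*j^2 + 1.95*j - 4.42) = 7.181*j^4 + 9.5775*j^3 + 7.3961*j^2 - 1.0959*j - 12.2434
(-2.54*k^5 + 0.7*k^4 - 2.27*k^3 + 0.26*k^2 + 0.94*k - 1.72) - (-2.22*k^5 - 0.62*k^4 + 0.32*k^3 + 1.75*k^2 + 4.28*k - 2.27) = -0.32*k^5 + 1.32*k^4 - 2.59*k^3 - 1.49*k^2 - 3.34*k + 0.55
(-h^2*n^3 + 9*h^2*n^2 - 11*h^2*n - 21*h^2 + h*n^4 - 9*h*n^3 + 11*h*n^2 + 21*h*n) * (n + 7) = -h^2*n^4 + 2*h^2*n^3 + 52*h^2*n^2 - 98*h^2*n - 147*h^2 + h*n^5 - 2*h*n^4 - 52*h*n^3 + 98*h*n^2 + 147*h*n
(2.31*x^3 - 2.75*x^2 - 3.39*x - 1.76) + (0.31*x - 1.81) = 2.31*x^3 - 2.75*x^2 - 3.08*x - 3.57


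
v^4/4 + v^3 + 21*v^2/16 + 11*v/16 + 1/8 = (v/4 + 1/2)*(v + 1/2)^2*(v + 1)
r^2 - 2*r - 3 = (r - 3)*(r + 1)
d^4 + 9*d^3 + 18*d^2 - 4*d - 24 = (d - 1)*(d + 2)^2*(d + 6)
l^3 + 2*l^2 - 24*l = l*(l - 4)*(l + 6)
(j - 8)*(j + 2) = j^2 - 6*j - 16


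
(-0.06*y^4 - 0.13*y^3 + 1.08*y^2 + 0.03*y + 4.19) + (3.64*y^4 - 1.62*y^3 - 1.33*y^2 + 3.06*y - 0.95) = 3.58*y^4 - 1.75*y^3 - 0.25*y^2 + 3.09*y + 3.24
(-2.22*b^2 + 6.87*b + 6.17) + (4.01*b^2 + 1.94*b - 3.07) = 1.79*b^2 + 8.81*b + 3.1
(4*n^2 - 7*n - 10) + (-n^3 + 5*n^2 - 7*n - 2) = -n^3 + 9*n^2 - 14*n - 12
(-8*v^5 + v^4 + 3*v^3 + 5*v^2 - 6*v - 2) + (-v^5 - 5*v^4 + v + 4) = -9*v^5 - 4*v^4 + 3*v^3 + 5*v^2 - 5*v + 2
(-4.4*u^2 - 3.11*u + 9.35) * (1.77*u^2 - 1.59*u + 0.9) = -7.788*u^4 + 1.4913*u^3 + 17.5344*u^2 - 17.6655*u + 8.415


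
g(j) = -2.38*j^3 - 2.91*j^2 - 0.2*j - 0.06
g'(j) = -7.14*j^2 - 5.82*j - 0.2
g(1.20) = -8.60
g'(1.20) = -17.47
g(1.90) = -27.27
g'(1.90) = -37.03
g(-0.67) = -0.52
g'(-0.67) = 0.49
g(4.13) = -218.18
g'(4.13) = -146.02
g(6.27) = -702.37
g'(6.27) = -317.39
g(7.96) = -1386.41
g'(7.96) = -498.93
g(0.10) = -0.11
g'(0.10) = -0.85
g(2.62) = -63.36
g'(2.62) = -64.46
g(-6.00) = 410.46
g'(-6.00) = -222.32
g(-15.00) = 7380.69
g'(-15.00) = -1519.40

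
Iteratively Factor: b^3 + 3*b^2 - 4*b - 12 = (b + 2)*(b^2 + b - 6) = (b + 2)*(b + 3)*(b - 2)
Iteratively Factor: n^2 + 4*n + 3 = (n + 3)*(n + 1)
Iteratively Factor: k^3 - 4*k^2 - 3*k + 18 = (k + 2)*(k^2 - 6*k + 9) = (k - 3)*(k + 2)*(k - 3)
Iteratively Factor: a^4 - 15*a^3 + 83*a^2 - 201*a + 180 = (a - 3)*(a^3 - 12*a^2 + 47*a - 60) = (a - 4)*(a - 3)*(a^2 - 8*a + 15) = (a - 4)*(a - 3)^2*(a - 5)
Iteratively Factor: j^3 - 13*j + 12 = (j - 1)*(j^2 + j - 12) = (j - 1)*(j + 4)*(j - 3)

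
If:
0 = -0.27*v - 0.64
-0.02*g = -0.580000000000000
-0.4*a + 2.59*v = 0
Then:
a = -15.35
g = 29.00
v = -2.37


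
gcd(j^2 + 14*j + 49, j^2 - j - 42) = 1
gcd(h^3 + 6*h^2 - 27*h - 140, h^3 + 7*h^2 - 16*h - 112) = h^2 + 11*h + 28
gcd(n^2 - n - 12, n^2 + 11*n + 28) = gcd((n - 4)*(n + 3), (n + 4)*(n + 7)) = 1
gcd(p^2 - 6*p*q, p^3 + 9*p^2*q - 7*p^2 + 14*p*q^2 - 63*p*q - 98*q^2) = 1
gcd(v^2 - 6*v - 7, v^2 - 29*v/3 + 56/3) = v - 7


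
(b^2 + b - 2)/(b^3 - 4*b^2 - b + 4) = (b + 2)/(b^2 - 3*b - 4)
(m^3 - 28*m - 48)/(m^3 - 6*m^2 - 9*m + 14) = (m^2 - 2*m - 24)/(m^2 - 8*m + 7)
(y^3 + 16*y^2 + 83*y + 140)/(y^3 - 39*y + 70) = (y^2 + 9*y + 20)/(y^2 - 7*y + 10)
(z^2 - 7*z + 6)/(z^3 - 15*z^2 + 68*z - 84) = (z - 1)/(z^2 - 9*z + 14)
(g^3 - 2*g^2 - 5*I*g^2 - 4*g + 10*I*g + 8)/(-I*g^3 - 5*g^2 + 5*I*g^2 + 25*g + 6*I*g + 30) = (I*g^3 + g^2*(5 - 2*I) - 2*g*(5 + 2*I) + 8*I)/(g^3 - 5*g^2*(1 + I) + g*(-6 + 25*I) + 30*I)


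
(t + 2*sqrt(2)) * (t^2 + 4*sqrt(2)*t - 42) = t^3 + 6*sqrt(2)*t^2 - 26*t - 84*sqrt(2)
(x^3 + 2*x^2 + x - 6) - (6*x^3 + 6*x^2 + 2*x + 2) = -5*x^3 - 4*x^2 - x - 8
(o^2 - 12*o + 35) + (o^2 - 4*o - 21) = 2*o^2 - 16*o + 14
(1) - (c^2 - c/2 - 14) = -c^2 + c/2 + 15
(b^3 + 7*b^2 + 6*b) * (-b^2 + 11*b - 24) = -b^5 + 4*b^4 + 47*b^3 - 102*b^2 - 144*b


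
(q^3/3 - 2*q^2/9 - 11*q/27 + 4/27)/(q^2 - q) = (9*q^3 - 6*q^2 - 11*q + 4)/(27*q*(q - 1))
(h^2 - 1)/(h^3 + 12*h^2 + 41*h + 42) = (h^2 - 1)/(h^3 + 12*h^2 + 41*h + 42)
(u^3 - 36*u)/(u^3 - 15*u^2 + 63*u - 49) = u*(u^2 - 36)/(u^3 - 15*u^2 + 63*u - 49)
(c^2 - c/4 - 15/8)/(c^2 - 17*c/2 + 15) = (8*c^2 - 2*c - 15)/(4*(2*c^2 - 17*c + 30))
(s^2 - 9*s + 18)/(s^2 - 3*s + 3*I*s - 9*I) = (s - 6)/(s + 3*I)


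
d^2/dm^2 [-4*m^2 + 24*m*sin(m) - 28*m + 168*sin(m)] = -24*m*sin(m) - 168*sin(m) + 48*cos(m) - 8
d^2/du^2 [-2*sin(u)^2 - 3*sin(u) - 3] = 3*sin(u) - 4*cos(2*u)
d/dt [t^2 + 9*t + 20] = 2*t + 9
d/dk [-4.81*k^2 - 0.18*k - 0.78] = -9.62*k - 0.18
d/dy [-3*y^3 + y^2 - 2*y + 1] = -9*y^2 + 2*y - 2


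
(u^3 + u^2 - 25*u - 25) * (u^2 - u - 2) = u^5 - 28*u^3 - 2*u^2 + 75*u + 50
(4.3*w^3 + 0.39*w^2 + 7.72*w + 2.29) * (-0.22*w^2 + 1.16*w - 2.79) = -0.946*w^5 + 4.9022*w^4 - 13.243*w^3 + 7.3633*w^2 - 18.8824*w - 6.3891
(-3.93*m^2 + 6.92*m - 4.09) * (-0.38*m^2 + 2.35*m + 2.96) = 1.4934*m^4 - 11.8651*m^3 + 6.1834*m^2 + 10.8717*m - 12.1064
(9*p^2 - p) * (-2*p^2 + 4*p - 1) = -18*p^4 + 38*p^3 - 13*p^2 + p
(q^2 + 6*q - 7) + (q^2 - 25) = 2*q^2 + 6*q - 32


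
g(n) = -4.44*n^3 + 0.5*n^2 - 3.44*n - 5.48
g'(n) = -13.32*n^2 + 1.0*n - 3.44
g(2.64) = -92.77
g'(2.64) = -93.64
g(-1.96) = 36.61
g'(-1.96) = -56.57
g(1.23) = -17.22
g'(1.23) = -22.36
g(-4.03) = 307.11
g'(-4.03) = -223.80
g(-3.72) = 242.80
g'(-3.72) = -191.49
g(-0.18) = -4.82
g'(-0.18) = -4.05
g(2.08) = -50.43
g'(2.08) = -58.99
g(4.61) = -445.71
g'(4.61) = -281.91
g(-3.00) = 129.22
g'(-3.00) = -126.32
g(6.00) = -967.16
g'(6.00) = -476.96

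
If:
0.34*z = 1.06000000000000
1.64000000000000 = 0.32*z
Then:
No Solution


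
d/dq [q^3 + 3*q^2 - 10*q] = 3*q^2 + 6*q - 10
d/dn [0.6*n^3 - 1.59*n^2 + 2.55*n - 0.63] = 1.8*n^2 - 3.18*n + 2.55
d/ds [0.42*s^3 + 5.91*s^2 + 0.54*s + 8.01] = 1.26*s^2 + 11.82*s + 0.54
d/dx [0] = 0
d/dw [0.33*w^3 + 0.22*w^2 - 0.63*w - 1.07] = 0.99*w^2 + 0.44*w - 0.63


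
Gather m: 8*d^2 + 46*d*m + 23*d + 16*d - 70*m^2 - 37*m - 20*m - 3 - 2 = 8*d^2 + 39*d - 70*m^2 + m*(46*d - 57) - 5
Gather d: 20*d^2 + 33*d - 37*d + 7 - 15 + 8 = 20*d^2 - 4*d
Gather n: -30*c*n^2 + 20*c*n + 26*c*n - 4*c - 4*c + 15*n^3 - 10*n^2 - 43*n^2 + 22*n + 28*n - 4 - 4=-8*c + 15*n^3 + n^2*(-30*c - 53) + n*(46*c + 50) - 8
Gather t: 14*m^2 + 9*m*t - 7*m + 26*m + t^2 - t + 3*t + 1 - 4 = 14*m^2 + 19*m + t^2 + t*(9*m + 2) - 3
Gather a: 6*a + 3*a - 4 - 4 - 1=9*a - 9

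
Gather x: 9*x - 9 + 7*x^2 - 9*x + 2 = 7*x^2 - 7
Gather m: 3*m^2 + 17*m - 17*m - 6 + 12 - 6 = 3*m^2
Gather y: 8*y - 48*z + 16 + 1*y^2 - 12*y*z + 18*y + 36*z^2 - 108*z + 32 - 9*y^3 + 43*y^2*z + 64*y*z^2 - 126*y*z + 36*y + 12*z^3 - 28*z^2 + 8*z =-9*y^3 + y^2*(43*z + 1) + y*(64*z^2 - 138*z + 62) + 12*z^3 + 8*z^2 - 148*z + 48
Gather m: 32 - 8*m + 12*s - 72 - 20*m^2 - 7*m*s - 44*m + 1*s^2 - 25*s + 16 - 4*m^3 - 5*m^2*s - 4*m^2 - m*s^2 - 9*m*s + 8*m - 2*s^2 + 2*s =-4*m^3 + m^2*(-5*s - 24) + m*(-s^2 - 16*s - 44) - s^2 - 11*s - 24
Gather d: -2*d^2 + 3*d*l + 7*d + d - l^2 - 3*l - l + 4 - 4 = -2*d^2 + d*(3*l + 8) - l^2 - 4*l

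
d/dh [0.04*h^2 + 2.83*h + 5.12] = 0.08*h + 2.83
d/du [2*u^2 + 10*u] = 4*u + 10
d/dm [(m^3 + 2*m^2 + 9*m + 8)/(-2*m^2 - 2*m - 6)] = (-m^4/2 - m^3 - m^2 + 2*m - 19/2)/(m^4 + 2*m^3 + 7*m^2 + 6*m + 9)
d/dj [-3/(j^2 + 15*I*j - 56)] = 3*(2*j + 15*I)/(j^2 + 15*I*j - 56)^2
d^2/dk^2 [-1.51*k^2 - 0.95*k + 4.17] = -3.02000000000000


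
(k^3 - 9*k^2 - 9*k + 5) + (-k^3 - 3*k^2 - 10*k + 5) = -12*k^2 - 19*k + 10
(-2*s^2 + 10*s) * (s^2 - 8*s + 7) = -2*s^4 + 26*s^3 - 94*s^2 + 70*s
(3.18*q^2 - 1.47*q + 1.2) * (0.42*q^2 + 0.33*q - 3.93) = 1.3356*q^4 + 0.432*q^3 - 12.4785*q^2 + 6.1731*q - 4.716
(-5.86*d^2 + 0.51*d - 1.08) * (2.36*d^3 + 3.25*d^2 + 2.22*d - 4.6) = -13.8296*d^5 - 17.8414*d^4 - 13.9005*d^3 + 24.5782*d^2 - 4.7436*d + 4.968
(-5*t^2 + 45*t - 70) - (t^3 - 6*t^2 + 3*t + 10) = -t^3 + t^2 + 42*t - 80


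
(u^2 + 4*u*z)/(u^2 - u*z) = (u + 4*z)/(u - z)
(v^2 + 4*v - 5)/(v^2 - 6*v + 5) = (v + 5)/(v - 5)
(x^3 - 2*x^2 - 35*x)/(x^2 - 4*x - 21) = x*(x + 5)/(x + 3)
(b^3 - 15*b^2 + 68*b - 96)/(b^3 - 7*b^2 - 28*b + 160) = (b - 3)/(b + 5)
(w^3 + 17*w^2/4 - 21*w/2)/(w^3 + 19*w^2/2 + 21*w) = (4*w - 7)/(2*(2*w + 7))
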